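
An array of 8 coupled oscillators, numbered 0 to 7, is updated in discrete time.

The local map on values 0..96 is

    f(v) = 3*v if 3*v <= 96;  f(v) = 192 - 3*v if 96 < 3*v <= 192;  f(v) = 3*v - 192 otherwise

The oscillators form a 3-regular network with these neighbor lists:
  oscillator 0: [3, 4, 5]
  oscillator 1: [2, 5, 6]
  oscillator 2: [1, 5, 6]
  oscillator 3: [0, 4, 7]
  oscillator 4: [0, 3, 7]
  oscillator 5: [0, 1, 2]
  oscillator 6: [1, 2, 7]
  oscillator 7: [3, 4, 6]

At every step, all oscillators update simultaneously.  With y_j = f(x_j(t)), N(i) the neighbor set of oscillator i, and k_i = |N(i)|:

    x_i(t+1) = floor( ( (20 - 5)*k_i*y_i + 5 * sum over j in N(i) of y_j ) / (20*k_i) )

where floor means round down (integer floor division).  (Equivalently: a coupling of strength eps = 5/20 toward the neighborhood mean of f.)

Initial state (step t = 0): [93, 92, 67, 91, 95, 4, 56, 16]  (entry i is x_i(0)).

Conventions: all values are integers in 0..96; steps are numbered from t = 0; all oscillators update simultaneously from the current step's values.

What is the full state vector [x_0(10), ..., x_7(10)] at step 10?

Simulating step by step:
t=0: [93, 92, 67, 91, 95, 4, 56, 16]
t=1: [80, 66, 16, 79, 87, 24, 29, 52]
t=2: [51, 21, 49, 46, 62, 62, 72, 43]
t=3: [34, 53, 41, 49, 17, 16, 32, 54]
t=4: [79, 42, 66, 48, 52, 52, 83, 38]
t=5: [43, 57, 17, 49, 41, 36, 55, 70]
t=6: [63, 29, 49, 46, 62, 74, 27, 25]
t=7: [9, 78, 50, 47, 15, 33, 78, 68]
t=8: [36, 46, 46, 45, 41, 79, 39, 20]
t=9: [77, 55, 55, 60, 68, 49, 70, 61]
t=10: [35, 27, 27, 14, 14, 41, 18, 10]

Answer: [35, 27, 27, 14, 14, 41, 18, 10]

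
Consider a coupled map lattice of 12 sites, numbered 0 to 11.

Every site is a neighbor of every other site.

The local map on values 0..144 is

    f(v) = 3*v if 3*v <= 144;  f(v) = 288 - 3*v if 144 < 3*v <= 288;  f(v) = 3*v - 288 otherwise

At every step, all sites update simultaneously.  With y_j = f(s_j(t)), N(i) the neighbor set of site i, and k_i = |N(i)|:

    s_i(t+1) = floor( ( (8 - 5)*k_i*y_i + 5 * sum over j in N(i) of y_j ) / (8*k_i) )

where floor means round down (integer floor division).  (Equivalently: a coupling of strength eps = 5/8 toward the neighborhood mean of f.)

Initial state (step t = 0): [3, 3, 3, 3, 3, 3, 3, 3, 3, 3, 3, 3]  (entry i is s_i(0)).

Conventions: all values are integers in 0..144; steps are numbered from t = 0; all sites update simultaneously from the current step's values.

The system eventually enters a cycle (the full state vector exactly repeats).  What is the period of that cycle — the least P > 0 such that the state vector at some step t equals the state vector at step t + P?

Answer: 8
Key observation: The state at step 1, [9, 9, 9, 9, 9, 9, 9, 9, 9, 9, 9, 9], reappears at step 9 — and no state repeats earlier — so the cycle the system enters has period 8.

Derivation:
t=0: [3, 3, 3, 3, 3, 3, 3, 3, 3, 3, 3, 3]
t=1: [9, 9, 9, 9, 9, 9, 9, 9, 9, 9, 9, 9]
t=2: [27, 27, 27, 27, 27, 27, 27, 27, 27, 27, 27, 27]
t=3: [81, 81, 81, 81, 81, 81, 81, 81, 81, 81, 81, 81]
t=4: [45, 45, 45, 45, 45, 45, 45, 45, 45, 45, 45, 45]
t=5: [135, 135, 135, 135, 135, 135, 135, 135, 135, 135, 135, 135]
t=6: [117, 117, 117, 117, 117, 117, 117, 117, 117, 117, 117, 117]
t=7: [63, 63, 63, 63, 63, 63, 63, 63, 63, 63, 63, 63]
t=8: [99, 99, 99, 99, 99, 99, 99, 99, 99, 99, 99, 99]
t=9: [9, 9, 9, 9, 9, 9, 9, 9, 9, 9, 9, 9]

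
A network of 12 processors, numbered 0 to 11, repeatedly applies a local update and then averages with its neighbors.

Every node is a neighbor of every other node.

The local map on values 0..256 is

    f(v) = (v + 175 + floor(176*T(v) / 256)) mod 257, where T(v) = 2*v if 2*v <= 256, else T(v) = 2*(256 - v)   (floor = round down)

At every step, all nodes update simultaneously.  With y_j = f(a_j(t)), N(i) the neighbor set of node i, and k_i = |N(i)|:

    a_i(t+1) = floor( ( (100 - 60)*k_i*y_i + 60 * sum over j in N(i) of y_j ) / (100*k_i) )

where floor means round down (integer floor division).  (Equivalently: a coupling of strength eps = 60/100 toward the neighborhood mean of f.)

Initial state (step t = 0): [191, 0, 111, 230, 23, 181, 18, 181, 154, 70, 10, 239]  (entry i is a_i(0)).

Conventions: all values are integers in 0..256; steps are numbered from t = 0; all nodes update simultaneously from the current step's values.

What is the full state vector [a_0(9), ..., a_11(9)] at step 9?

Simulating step by step:
t=0: [191, 0, 111, 230, 23, 181, 18, 181, 154, 70, 10, 239]
t=1: [191, 183, 185, 186, 202, 193, 198, 193, 196, 152, 191, 185]
t=2: [198, 199, 199, 199, 197, 198, 197, 198, 198, 203, 198, 199]
t=3: [195, 195, 195, 195, 195, 195, 195, 195, 195, 194, 195, 195]
t=4: [196, 196, 196, 196, 196, 196, 196, 196, 196, 196, 196, 196]
t=5: [196, 196, 196, 196, 196, 196, 196, 196, 196, 196, 196, 196]
t=6: [196, 196, 196, 196, 196, 196, 196, 196, 196, 196, 196, 196]
t=7: [196, 196, 196, 196, 196, 196, 196, 196, 196, 196, 196, 196]
t=8: [196, 196, 196, 196, 196, 196, 196, 196, 196, 196, 196, 196]
t=9: [196, 196, 196, 196, 196, 196, 196, 196, 196, 196, 196, 196]

Answer: [196, 196, 196, 196, 196, 196, 196, 196, 196, 196, 196, 196]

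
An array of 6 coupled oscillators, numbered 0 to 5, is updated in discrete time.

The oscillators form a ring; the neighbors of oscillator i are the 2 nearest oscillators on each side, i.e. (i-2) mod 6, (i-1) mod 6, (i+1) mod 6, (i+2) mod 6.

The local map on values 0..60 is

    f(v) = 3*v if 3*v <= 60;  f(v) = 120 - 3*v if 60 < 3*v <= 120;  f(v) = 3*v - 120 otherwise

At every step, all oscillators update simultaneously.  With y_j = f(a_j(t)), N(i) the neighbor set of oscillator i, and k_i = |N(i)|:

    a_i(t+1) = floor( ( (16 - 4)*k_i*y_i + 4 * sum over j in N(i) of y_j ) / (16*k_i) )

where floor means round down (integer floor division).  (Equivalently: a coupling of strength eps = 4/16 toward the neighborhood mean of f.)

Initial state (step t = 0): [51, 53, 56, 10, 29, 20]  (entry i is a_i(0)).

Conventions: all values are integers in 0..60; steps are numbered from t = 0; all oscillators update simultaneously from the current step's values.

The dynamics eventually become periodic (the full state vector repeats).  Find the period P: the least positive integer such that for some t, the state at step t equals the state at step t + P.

Simulating step by step:
t=0: [51, 53, 56, 10, 29, 20]
t=1: [36, 39, 44, 33, 35, 53]
t=2: [13, 7, 12, 20, 16, 32]
t=3: [37, 25, 37, 53, 45, 28]
t=4: [13, 39, 13, 35, 17, 33]
t=5: [36, 9, 36, 18, 45, 22]
t=6: [15, 28, 15, 47, 19, 47]
t=7: [43, 35, 43, 25, 51, 25]
t=8: [13, 18, 13, 40, 31, 40]
t=9: [36, 45, 36, 7, 25, 7]
t=10: [14, 15, 14, 21, 37, 21]
t=11: [41, 46, 41, 52, 19, 52]
t=12: [9, 18, 9, 34, 47, 34]
t=13: [27, 46, 27, 21, 21, 21]
t=14: [39, 25, 39, 53, 54, 53]
t=15: [10, 39, 10, 37, 36, 37]
t=16: [25, 7, 25, 10, 13, 10]
t=17: [42, 25, 42, 30, 38, 30]
t=18: [9, 38, 9, 27, 9, 27]
t=19: [26, 12, 26, 35, 28, 35]
t=20: [39, 34, 39, 19, 34, 19]
t=21: [8, 21, 8, 48, 21, 48]
t=22: [28, 48, 28, 28, 48, 28]
t=23: [34, 27, 34, 34, 27, 34]
t=24: [20, 33, 20, 20, 33, 20]
t=25: [55, 30, 55, 55, 30, 55]
t=26: [43, 33, 43, 43, 33, 43]
t=27: [10, 18, 10, 10, 18, 10]
t=28: [33, 48, 33, 33, 48, 33]
t=29: [21, 23, 21, 21, 23, 21]
t=30: [56, 52, 56, 56, 52, 56]
t=31: [46, 39, 46, 46, 39, 46]
t=32: [16, 6, 16, 16, 6, 16]
t=33: [44, 25, 44, 44, 25, 44]
t=34: [16, 36, 16, 16, 36, 16]
t=35: [43, 21, 43, 43, 21, 43]
t=36: [15, 45, 15, 15, 45, 15]
t=37: [41, 22, 41, 41, 22, 41]
t=38: [9, 41, 9, 9, 41, 9]
t=39: [24, 9, 24, 24, 9, 24]
t=40: [45, 32, 45, 45, 32, 45]
t=41: [16, 21, 16, 16, 21, 16]
t=42: [49, 54, 49, 49, 54, 49]
t=43: [28, 38, 28, 28, 38, 28]
t=44: [32, 13, 32, 32, 13, 32]
t=45: [25, 35, 25, 25, 35, 25]
t=46: [41, 22, 41, 41, 22, 41]

Answer: 9
Key observation: The state at step 37, [41, 22, 41, 41, 22, 41], reappears at step 46 — and no state repeats earlier — so the cycle the system enters has period 9.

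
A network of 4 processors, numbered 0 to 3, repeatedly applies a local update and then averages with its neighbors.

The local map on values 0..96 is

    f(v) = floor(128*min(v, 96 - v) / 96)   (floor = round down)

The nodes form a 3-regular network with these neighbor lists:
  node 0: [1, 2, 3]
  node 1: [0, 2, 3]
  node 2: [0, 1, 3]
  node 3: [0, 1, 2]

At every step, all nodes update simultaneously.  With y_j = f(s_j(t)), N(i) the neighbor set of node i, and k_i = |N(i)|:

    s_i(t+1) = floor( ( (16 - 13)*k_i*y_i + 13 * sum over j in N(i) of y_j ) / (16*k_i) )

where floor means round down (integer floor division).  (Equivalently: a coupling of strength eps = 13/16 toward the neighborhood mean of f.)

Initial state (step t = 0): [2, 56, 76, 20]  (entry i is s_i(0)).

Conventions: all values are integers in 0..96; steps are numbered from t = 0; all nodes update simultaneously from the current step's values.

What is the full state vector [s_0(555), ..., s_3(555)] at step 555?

Simulating step by step:
t=0: [2, 56, 76, 20]
t=1: [28, 24, 26, 26]
t=2: [34, 34, 34, 34]
t=3: [45, 45, 45, 45]
t=4: [60, 60, 60, 60]
t=5: [48, 48, 48, 48]
t=6: [64, 64, 64, 64]
t=7: [42, 42, 42, 42]
t=8: [56, 56, 56, 56]
t=9: [53, 53, 53, 53]
t=10: [57, 57, 57, 57]
t=11: [52, 52, 52, 52]
t=12: [58, 58, 58, 58]
t=13: [50, 50, 50, 50]
t=14: [61, 61, 61, 61]
t=15: [46, 46, 46, 46]
t=16: [61, 61, 61, 61]

Answer: [46, 46, 46, 46]
Key observation: The state at step 14, [61, 61, 61, 61], reappears at step 16: the system is in a cycle of period 2 from step 14 on.  Therefore the state at step 555 equals the state at step 14 + ((555 - 14) mod 2) = 15, which is [46, 46, 46, 46].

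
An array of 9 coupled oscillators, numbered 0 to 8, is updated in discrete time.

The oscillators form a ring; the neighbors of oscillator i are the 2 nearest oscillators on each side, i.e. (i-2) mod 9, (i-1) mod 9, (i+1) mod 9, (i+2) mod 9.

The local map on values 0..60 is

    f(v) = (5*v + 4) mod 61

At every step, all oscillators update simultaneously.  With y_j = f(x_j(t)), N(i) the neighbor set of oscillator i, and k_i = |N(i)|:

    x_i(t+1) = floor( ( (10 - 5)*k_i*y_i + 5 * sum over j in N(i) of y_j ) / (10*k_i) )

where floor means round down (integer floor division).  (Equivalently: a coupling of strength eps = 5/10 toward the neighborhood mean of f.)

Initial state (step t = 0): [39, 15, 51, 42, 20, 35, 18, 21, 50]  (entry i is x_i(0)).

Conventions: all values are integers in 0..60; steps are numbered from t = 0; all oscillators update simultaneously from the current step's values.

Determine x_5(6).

Answer: x_5(6) = 25

Derivation:
t=0: [39, 15, 51, 42, 20, 35, 18, 21, 50]
t=1: [19, 18, 21, 32, 38, 47, 36, 38, 19]
t=2: [35, 37, 39, 39, 23, 36, 15, 22, 29]
t=3: [41, 17, 25, 18, 35, 18, 26, 39, 30]
t=4: [23, 26, 21, 32, 39, 31, 23, 20, 26]
t=5: [43, 26, 40, 35, 31, 38, 42, 42, 27]
t=6: [28, 22, 28, 38, 33, 25, 27, 27, 22]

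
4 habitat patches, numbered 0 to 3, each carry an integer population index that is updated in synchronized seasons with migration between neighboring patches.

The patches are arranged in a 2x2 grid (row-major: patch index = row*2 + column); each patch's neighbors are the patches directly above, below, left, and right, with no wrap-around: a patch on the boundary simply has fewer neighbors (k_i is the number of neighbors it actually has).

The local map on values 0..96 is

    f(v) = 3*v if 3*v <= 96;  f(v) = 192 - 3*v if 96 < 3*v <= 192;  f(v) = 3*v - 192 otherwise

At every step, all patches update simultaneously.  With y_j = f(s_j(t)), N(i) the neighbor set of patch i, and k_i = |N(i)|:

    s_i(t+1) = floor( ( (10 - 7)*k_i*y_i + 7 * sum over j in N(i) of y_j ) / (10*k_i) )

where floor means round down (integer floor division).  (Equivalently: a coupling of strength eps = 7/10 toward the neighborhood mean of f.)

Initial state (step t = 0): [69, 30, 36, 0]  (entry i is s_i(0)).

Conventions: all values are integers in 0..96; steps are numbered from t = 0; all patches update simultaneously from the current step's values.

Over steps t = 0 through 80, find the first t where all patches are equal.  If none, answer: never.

Answer: never
Key observation: The state at step 6 reappears at step 8 — the system is in a cycle of period 2 from step 6 on.  No step 0..8 is synchronized, and the cycle repeats forever, so no step up to 80 (or ever) has all patches equal.

Derivation:
t=0: [69, 30, 36, 0]  (not all equal)
t=1: [65, 32, 30, 60]  (not all equal)
t=2: [66, 34, 32, 68]  (not all equal)
t=3: [66, 33, 35, 68]  (not all equal)
t=4: [64, 34, 32, 66]  (not all equal)
t=5: [65, 29, 30, 66]  (not all equal)
t=6: [62, 29, 30, 63]  (not all equal)
t=7: [63, 29, 30, 62]  (not all equal)
t=8: [62, 29, 30, 63]  (not all equal)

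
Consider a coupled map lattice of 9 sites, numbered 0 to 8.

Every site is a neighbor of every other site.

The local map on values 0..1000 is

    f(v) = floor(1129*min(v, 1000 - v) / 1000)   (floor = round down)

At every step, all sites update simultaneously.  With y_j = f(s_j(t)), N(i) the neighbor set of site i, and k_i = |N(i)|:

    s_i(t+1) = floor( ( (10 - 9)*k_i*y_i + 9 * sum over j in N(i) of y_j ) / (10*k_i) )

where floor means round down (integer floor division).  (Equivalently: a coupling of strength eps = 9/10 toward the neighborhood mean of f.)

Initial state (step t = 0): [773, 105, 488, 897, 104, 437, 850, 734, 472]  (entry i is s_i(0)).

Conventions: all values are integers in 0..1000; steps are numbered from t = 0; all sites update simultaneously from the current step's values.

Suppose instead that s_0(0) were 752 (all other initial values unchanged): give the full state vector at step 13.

Answer: [505, 505, 505, 505, 505, 505, 505, 505, 505]
Key observation: This trace re-runs the system from the modified initial state.

Derivation:
t=0: [752, 105, 488, 897, 104, 437, 850, 734, 472]
t=1: [297, 299, 293, 299, 299, 294, 298, 297, 294]
t=2: [334, 334, 334, 334, 334, 334, 334, 334, 334]
t=3: [377, 377, 377, 377, 377, 377, 377, 377, 377]
t=4: [425, 425, 425, 425, 425, 425, 425, 425, 425]
t=5: [479, 479, 479, 479, 479, 479, 479, 479, 479]
t=6: [540, 540, 540, 540, 540, 540, 540, 540, 540]
t=7: [519, 519, 519, 519, 519, 519, 519, 519, 519]
t=8: [543, 543, 543, 543, 543, 543, 543, 543, 543]
t=9: [515, 515, 515, 515, 515, 515, 515, 515, 515]
t=10: [547, 547, 547, 547, 547, 547, 547, 547, 547]
t=11: [511, 511, 511, 511, 511, 511, 511, 511, 511]
t=12: [552, 552, 552, 552, 552, 552, 552, 552, 552]
t=13: [505, 505, 505, 505, 505, 505, 505, 505, 505]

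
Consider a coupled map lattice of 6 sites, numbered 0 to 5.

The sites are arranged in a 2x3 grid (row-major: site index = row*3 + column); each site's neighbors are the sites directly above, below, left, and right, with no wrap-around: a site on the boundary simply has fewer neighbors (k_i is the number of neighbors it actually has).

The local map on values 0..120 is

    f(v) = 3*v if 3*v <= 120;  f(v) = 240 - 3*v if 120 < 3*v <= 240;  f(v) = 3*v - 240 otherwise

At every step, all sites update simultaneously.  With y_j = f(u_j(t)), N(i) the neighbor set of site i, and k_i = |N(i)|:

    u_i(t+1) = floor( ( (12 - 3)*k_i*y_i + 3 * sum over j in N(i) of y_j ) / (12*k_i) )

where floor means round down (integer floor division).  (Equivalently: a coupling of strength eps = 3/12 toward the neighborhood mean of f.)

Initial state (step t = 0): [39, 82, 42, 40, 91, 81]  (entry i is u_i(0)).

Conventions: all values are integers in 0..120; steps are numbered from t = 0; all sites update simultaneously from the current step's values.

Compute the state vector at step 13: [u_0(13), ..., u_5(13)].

Simulating step by step:
t=0: [39, 82, 42, 40, 91, 81]
t=1: [103, 26, 86, 108, 35, 20]
t=2: [72, 74, 30, 84, 97, 60]
t=3: [21, 27, 77, 18, 45, 62]
t=4: [64, 75, 23, 61, 94, 54]
t=5: [45, 24, 63, 54, 44, 72]
t=6: [97, 76, 50, 85, 95, 37]
t=7: [41, 24, 82, 23, 45, 100]
t=8: [105, 73, 21, 79, 95, 58]
t=9: [59, 31, 58, 17, 41, 63]
t=10: [65, 90, 67, 60, 104, 61]
t=11: [45, 35, 40, 59, 66, 56]
t=12: [99, 101, 112, 65, 51, 74]
t=13: [56, 67, 82, 51, 75, 36]

Answer: [56, 67, 82, 51, 75, 36]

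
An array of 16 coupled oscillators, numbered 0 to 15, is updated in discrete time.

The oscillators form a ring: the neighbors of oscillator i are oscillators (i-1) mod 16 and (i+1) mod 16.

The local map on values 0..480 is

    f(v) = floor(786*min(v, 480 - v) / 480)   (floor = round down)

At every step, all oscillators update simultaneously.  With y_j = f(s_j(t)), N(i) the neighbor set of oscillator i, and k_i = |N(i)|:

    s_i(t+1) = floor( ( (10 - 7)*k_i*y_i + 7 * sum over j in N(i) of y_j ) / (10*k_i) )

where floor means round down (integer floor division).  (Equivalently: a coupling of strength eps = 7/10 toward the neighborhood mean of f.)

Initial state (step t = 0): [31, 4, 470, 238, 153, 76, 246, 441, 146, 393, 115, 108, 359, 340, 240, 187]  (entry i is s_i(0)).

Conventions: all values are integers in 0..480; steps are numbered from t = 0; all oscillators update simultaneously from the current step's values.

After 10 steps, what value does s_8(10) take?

Answer: s_8(10) = 263

Derivation:
t=0: [31, 4, 470, 238, 153, 76, 246, 441, 146, 393, 115, 108, 359, 340, 240, 187]
t=1: [124, 24, 143, 209, 254, 258, 180, 236, 143, 192, 167, 187, 201, 275, 305, 246]
t=2: [208, 164, 203, 314, 357, 341, 350, 300, 315, 271, 298, 302, 323, 315, 337, 286]
t=3: [306, 315, 288, 267, 234, 212, 245, 256, 303, 301, 310, 281, 273, 252, 275, 296]
t=4: [285, 290, 310, 348, 358, 372, 364, 345, 317, 286, 299, 313, 345, 347, 336, 306]
t=5: [303, 302, 267, 231, 196, 188, 195, 225, 268, 291, 295, 262, 237, 224, 245, 279]
t=6: [303, 310, 338, 347, 335, 315, 331, 343, 341, 319, 323, 348, 369, 380, 358, 334]
t=7: [267, 265, 242, 229, 241, 249, 245, 231, 238, 248, 244, 218, 186, 181, 200, 242]
t=8: [363, 363, 370, 385, 380, 384, 379, 383, 381, 384, 373, 348, 319, 309, 337, 352]
t=9: [197, 187, 175, 166, 158, 161, 159, 161, 158, 165, 183, 218, 252, 257, 241, 211]
t=10: [324, 304, 287, 271, 264, 260, 262, 260, 263, 275, 308, 342, 364, 376, 365, 353]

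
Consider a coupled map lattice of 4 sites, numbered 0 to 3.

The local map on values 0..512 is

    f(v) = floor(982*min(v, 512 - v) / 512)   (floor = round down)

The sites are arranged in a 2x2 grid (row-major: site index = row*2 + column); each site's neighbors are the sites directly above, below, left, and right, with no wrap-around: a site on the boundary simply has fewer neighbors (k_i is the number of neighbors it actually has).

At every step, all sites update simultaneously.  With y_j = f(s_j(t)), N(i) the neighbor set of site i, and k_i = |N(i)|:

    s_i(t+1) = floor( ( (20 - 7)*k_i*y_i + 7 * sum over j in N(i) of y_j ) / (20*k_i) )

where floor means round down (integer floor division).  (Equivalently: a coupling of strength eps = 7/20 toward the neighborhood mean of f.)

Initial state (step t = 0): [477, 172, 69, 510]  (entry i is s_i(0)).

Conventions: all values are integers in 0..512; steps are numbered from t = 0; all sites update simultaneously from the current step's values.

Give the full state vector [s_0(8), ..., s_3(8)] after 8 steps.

Simulating step by step:
t=0: [477, 172, 69, 510]
t=1: [124, 226, 98, 82]
t=2: [262, 350, 190, 210]
t=3: [429, 355, 390, 379]
t=4: [196, 268, 223, 259]
t=5: [400, 454, 428, 471]
t=6: [186, 123, 155, 98]
t=7: [324, 247, 288, 214]
t=8: [391, 442, 413, 424]

Answer: [391, 442, 413, 424]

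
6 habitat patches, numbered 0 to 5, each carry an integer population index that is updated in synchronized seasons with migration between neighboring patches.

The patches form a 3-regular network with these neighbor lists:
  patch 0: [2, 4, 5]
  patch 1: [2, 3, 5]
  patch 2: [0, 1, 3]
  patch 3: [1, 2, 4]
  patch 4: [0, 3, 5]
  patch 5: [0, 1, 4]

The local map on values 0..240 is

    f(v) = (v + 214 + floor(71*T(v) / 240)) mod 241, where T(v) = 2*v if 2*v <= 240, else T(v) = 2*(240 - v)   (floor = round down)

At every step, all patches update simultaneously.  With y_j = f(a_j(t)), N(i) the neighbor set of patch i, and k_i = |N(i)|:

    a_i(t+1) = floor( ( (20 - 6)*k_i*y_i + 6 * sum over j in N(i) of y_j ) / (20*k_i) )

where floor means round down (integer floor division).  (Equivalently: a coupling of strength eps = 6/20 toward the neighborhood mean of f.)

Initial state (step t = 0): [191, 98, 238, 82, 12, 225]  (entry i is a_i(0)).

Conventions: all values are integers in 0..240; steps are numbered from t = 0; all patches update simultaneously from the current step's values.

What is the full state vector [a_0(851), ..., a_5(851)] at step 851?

Simulating step by step:
t=0: [191, 98, 238, 82, 12, 225]
t=1: [199, 141, 190, 129, 213, 199]
t=2: [196, 175, 187, 173, 196, 194]
t=3: [194, 187, 190, 186, 193, 193]
t=4: [193, 191, 191, 190, 192, 192]
t=5: [192, 192, 192, 192, 192, 192]
t=6: [193, 193, 193, 193, 193, 193]
t=7: [193, 193, 193, 193, 193, 193]

Answer: [193, 193, 193, 193, 193, 193]
Key observation: The state at step 6, [193, 193, 193, 193, 193, 193], reappears at step 7: the system is in a cycle of period 1 from step 6 on.  Therefore the state at step 851 equals the state at step 6 + ((851 - 6) mod 1) = 6, which is [193, 193, 193, 193, 193, 193].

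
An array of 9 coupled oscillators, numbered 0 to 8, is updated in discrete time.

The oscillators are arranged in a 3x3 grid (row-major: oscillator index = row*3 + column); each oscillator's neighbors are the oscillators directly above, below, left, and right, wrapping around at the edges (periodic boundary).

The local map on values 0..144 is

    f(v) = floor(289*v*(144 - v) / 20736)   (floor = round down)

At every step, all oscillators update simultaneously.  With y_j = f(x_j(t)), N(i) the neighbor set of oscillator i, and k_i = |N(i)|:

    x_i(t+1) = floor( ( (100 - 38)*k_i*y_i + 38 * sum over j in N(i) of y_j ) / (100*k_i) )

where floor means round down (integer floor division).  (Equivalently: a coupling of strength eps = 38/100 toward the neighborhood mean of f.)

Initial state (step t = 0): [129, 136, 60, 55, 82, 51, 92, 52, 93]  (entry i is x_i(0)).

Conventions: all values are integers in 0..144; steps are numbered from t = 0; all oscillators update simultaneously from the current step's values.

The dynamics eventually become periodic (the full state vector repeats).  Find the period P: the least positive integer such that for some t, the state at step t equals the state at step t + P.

Answer: 1
Key observation: The state at step 4, [72, 72, 72, 72, 72, 72, 72, 72, 72], reappears at step 5 — and no state repeats earlier — so the cycle the system enters has period 1.

Derivation:
t=0: [129, 136, 60, 55, 82, 51, 92, 52, 93]
t=1: [36, 31, 59, 63, 63, 66, 62, 61, 66]
t=2: [57, 54, 65, 69, 68, 70, 68, 68, 70]
t=3: [69, 68, 70, 71, 71, 71, 71, 71, 71]
t=4: [72, 72, 72, 72, 72, 72, 72, 72, 72]
t=5: [72, 72, 72, 72, 72, 72, 72, 72, 72]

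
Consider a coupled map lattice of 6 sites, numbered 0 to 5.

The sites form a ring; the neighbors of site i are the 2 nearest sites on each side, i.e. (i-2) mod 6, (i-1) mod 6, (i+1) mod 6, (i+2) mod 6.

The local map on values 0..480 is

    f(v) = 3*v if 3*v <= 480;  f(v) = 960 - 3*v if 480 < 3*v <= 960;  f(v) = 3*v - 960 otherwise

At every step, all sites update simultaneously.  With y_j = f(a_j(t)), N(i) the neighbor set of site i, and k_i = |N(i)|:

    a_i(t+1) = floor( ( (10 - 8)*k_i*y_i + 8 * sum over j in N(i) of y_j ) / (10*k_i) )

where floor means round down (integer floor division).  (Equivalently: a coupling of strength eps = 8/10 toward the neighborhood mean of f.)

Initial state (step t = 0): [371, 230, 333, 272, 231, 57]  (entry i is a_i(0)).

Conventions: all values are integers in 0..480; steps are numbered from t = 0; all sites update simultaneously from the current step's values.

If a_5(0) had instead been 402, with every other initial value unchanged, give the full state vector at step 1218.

Answer: [300, 300, 300, 300, 300, 300]
Key observation: The state at step 9, [420, 420, 420, 420, 420, 420], reappears at step 13: the system is in a cycle of period 4 from step 9 on.  Therefore the state at step 1218 equals the state at step 9 + ((1218 - 9) mod 4) = 10, which is [300, 300, 300, 300, 300, 300].

Derivation:
t=0: [371, 230, 333, 272, 231, 402]
t=1: [195, 170, 174, 193, 169, 216]
t=2: [405, 391, 419, 406, 391, 394]
t=3: [240, 249, 247, 240, 249, 232]
t=4: [229, 235, 225, 229, 235, 234]
t=5: [265, 268, 268, 265, 268, 262]
t=6: [161, 163, 159, 161, 163, 163]
t=7: [473, 474, 474, 473, 474, 473]
t=8: [460, 460, 460, 460, 460, 460]
t=9: [420, 420, 420, 420, 420, 420]
t=10: [300, 300, 300, 300, 300, 300]
t=11: [60, 60, 60, 60, 60, 60]
t=12: [180, 180, 180, 180, 180, 180]
t=13: [420, 420, 420, 420, 420, 420]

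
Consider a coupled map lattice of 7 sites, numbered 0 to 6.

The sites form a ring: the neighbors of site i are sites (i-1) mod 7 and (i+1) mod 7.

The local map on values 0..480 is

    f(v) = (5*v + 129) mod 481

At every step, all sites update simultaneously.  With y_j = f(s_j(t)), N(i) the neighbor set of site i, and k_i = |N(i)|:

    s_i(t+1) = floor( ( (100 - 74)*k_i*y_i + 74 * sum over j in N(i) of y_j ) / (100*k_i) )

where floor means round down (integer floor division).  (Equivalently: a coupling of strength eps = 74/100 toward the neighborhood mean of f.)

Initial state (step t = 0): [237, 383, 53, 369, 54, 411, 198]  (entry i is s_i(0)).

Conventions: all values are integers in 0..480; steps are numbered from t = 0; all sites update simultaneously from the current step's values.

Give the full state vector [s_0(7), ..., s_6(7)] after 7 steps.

Simulating step by step:
t=0: [237, 383, 53, 369, 54, 411, 198]
t=1: [194, 307, 165, 306, 218, 273, 267]
t=2: [125, 283, 284, 326, 165, 116, 75]
t=3: [116, 166, 181, 296, 324, 242, 191]
t=4: [281, 235, 257, 183, 280, 256, 255]
t=5: [313, 289, 274, 220, 218, 311, 313]
t=6: [206, 147, 161, 185, 254, 250, 247]
t=7: [341, 340, 293, 353, 301, 418, 331]

Answer: [341, 340, 293, 353, 301, 418, 331]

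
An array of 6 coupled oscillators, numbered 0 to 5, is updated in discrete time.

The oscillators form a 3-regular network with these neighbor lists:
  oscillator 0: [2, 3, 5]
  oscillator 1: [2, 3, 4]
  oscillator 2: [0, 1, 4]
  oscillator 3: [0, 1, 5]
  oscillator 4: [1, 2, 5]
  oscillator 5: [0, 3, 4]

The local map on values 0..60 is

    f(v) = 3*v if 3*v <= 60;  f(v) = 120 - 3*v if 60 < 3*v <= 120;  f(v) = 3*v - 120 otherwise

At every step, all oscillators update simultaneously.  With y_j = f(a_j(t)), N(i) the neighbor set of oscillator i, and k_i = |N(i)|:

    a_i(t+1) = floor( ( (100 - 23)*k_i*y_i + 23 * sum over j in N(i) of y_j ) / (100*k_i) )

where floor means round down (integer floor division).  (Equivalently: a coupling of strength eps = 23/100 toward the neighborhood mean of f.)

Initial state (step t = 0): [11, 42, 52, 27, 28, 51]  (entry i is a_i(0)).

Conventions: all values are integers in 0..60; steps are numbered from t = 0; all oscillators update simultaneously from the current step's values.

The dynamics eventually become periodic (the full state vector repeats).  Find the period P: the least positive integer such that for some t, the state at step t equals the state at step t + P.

Answer: 4
Key observation: The state at step 35, [33, 33, 33, 33, 33, 33], reappears at step 39 — and no state repeats earlier — so the cycle the system enters has period 4.

Derivation:
t=0: [11, 42, 52, 27, 28, 51]
t=1: [33, 13, 33, 35, 33, 33]
t=2: [20, 34, 22, 17, 22, 20]
t=3: [58, 26, 51, 49, 51, 58]
t=4: [50, 39, 35, 32, 35, 50]
t=5: [28, 6, 15, 23, 15, 28]
t=6: [37, 24, 42, 46, 42, 37]
t=7: [9, 39, 9, 18, 9, 9]
t=8: [29, 10, 25, 45, 25, 29]
t=9: [32, 31, 42, 18, 42, 32]
t=10: [24, 25, 8, 47, 8, 24]
t=11: [44, 39, 27, 26, 27, 44]
t=12: [16, 11, 34, 34, 34, 16]
t=13: [43, 29, 21, 23, 21, 43]
t=14: [15, 38, 51, 43, 51, 15]
t=15: [41, 10, 31, 14, 31, 41]
t=16: [7, 30, 25, 35, 25, 7]
t=17: [22, 31, 42, 17, 42, 22]
t=18: [50, 25, 11, 49, 11, 50]
t=19: [30, 41, 33, 28, 33, 30]
t=20: [29, 8, 20, 32, 20, 29]
t=21: [34, 29, 55, 25, 55, 34]
t=22: [22, 35, 42, 39, 42, 22]
t=23: [46, 12, 10, 11, 10, 46]
t=24: [20, 34, 29, 30, 29, 20]
t=25: [55, 21, 33, 33, 33, 55]
t=26: [41, 48, 25, 27, 25, 41]
t=27: [8, 28, 40, 32, 40, 8]
t=28: [22, 29, 4, 24, 4, 22]
t=29: [50, 30, 16, 47, 16, 50]
t=30: [30, 32, 45, 23, 45, 30]
t=31: [30, 24, 16, 45, 16, 30]
t=32: [30, 45, 46, 19, 46, 30]
t=33: [31, 18, 18, 49, 18, 31]
t=34: [29, 51, 51, 29, 51, 29]
t=35: [33, 33, 33, 33, 33, 33]
t=36: [21, 21, 21, 21, 21, 21]
t=37: [57, 57, 57, 57, 57, 57]
t=38: [51, 51, 51, 51, 51, 51]
t=39: [33, 33, 33, 33, 33, 33]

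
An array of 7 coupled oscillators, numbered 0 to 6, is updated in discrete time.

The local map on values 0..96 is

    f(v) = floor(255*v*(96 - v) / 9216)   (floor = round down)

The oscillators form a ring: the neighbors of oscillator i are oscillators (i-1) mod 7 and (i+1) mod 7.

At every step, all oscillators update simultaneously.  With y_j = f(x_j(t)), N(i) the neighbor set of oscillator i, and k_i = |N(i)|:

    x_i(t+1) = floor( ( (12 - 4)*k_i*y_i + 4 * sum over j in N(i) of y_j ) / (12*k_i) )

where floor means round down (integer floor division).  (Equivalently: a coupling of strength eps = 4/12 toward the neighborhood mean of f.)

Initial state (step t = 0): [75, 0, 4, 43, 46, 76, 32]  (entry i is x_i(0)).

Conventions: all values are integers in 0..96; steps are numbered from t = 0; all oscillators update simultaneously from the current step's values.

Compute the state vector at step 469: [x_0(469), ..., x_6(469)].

Answer: [59, 59, 59, 59, 59, 59, 59]
Key observation: The state at step 5, [59, 59, 59, 59, 59, 59, 59], reappears at step 7: the system is in a cycle of period 2 from step 5 on.  Therefore the state at step 469 equals the state at step 5 + ((469 - 5) mod 2) = 5, which is [59, 59, 59, 59, 59, 59, 59].

Derivation:
t=0: [75, 0, 4, 43, 46, 76, 32]
t=1: [38, 8, 17, 54, 59, 47, 51]
t=2: [53, 28, 38, 57, 60, 62, 62]
t=3: [60, 55, 58, 60, 59, 58, 58]
t=4: [59, 61, 60, 59, 59, 60, 59]
t=5: [59, 59, 59, 59, 59, 59, 59]
t=6: [60, 60, 60, 60, 60, 60, 60]
t=7: [59, 59, 59, 59, 59, 59, 59]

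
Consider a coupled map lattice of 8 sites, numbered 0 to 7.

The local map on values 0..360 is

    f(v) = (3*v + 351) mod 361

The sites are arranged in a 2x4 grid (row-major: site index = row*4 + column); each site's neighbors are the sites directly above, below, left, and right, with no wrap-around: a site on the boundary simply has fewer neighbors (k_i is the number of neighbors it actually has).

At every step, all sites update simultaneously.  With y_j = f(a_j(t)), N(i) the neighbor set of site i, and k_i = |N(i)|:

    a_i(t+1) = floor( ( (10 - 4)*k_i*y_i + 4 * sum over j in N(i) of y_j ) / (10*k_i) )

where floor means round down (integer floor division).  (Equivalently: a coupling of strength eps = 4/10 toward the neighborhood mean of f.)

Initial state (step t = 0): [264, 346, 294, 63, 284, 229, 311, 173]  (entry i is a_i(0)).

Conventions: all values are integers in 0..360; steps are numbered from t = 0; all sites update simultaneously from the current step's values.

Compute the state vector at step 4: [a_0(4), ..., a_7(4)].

Answer: [30, 78, 51, 139, 84, 228, 176, 211]

Derivation:
t=0: [264, 346, 294, 63, 284, 229, 311, 173]
t=1: [121, 253, 181, 167, 147, 273, 202, 164]
t=2: [231, 97, 155, 136, 130, 96, 191, 145]
t=3: [253, 261, 125, 53, 131, 233, 179, 86]
t=4: [30, 78, 51, 139, 84, 228, 176, 211]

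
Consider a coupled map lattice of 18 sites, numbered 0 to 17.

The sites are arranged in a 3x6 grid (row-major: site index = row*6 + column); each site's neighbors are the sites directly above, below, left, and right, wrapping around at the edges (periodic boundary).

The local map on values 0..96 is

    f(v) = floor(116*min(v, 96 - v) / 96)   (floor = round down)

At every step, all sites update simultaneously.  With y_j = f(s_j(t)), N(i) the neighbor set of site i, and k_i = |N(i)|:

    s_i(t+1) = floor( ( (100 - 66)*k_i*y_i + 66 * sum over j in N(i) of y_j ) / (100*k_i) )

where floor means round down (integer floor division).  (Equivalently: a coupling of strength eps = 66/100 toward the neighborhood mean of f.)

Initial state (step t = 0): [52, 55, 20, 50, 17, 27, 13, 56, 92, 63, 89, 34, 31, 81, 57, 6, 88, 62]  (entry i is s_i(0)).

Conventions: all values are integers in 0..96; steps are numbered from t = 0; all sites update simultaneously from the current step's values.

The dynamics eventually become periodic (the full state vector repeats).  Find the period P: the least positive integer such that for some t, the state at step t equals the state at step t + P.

Answer: 2
Key observation: The state at step 11, [50, 51, 54, 55, 55, 53, 50, 51, 54, 55, 55, 53, 50, 51, 54, 55, 55, 53], reappears at step 13 — and no state repeats earlier — so the cycle the system enters has period 2.

Derivation:
t=0: [52, 55, 20, 50, 17, 27, 13, 56, 92, 63, 89, 34, 31, 81, 57, 6, 88, 62]
t=1: [39, 40, 33, 33, 23, 36, 34, 30, 27, 25, 20, 29, 33, 35, 24, 27, 15, 33]
t=2: [44, 43, 37, 34, 29, 39, 39, 39, 32, 31, 26, 36, 41, 39, 33, 30, 26, 35]
t=3: [50, 48, 42, 39, 36, 44, 47, 46, 40, 36, 34, 42, 47, 46, 40, 36, 34, 42]
t=4: [55, 55, 50, 45, 44, 50, 54, 54, 48, 44, 43, 50, 54, 54, 48, 44, 43, 50]
t=5: [50, 50, 54, 53, 52, 53, 50, 51, 55, 53, 52, 53, 50, 51, 55, 53, 52, 53]
t=6: [54, 53, 50, 51, 52, 51, 54, 53, 50, 51, 52, 51, 54, 53, 50, 51, 52, 51]
t=7: [50, 51, 54, 54, 53, 53, 50, 51, 54, 54, 53, 53, 50, 51, 54, 54, 53, 53]
t=8: [54, 53, 50, 50, 50, 51, 54, 53, 50, 50, 50, 51, 54, 53, 50, 50, 50, 51]
t=9: [50, 51, 54, 55, 54, 53, 50, 51, 54, 55, 54, 53, 50, 51, 54, 55, 54, 53]
t=10: [54, 53, 50, 49, 50, 51, 54, 53, 50, 49, 50, 51, 54, 53, 50, 49, 50, 51]
t=11: [50, 51, 54, 55, 55, 53, 50, 51, 54, 55, 55, 53, 50, 51, 54, 55, 55, 53]
t=12: [54, 53, 50, 49, 49, 51, 54, 53, 50, 49, 49, 51, 54, 53, 50, 49, 49, 51]
t=13: [50, 51, 54, 55, 55, 53, 50, 51, 54, 55, 55, 53, 50, 51, 54, 55, 55, 53]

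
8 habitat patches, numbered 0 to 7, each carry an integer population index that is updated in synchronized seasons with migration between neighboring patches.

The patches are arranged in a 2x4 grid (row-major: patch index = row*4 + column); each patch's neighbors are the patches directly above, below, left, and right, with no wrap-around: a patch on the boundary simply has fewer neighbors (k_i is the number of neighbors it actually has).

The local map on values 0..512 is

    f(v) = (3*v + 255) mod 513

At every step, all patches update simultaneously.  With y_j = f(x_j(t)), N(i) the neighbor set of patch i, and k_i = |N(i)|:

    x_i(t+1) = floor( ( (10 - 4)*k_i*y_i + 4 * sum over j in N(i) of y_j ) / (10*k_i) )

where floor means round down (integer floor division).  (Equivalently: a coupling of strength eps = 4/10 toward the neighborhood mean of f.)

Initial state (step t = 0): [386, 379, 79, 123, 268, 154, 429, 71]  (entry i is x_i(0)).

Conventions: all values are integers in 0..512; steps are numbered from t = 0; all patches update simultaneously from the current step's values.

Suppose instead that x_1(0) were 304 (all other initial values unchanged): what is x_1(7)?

Simulating step by step:
t=0: [386, 304, 79, 123, 268, 154, 429, 71]
t=1: [267, 229, 329, 258, 138, 146, 157, 303]
t=2: [135, 314, 215, 72, 135, 214, 199, 126]
t=3: [151, 225, 363, 384, 194, 318, 322, 234]
t=4: [265, 343, 323, 381, 270, 234, 243, 381]
t=5: [73, 243, 265, 337, 117, 368, 417, 391]
t=6: [397, 393, 173, 229, 217, 339, 389, 385]
t=7: [412, 368, 321, 386, 369, 307, 356, 395]

Answer: x_1(7) = 368
Key observation: This trace re-runs the system from the modified initial state.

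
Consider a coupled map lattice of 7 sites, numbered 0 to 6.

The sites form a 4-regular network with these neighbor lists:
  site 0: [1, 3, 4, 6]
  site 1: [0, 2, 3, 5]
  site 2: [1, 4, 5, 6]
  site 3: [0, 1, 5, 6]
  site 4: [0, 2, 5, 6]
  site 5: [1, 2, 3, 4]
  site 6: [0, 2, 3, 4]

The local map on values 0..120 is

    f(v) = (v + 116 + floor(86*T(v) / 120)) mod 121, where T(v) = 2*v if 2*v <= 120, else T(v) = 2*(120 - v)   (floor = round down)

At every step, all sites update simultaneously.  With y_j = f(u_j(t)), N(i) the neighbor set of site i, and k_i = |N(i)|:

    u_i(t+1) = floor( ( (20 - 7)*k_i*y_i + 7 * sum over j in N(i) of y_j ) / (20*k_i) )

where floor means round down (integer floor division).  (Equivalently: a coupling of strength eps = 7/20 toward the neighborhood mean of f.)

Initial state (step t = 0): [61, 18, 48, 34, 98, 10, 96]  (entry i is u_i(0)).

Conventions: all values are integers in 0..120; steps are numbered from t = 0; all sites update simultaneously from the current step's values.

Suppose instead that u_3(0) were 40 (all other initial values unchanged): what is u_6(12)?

Answer: u_6(12) = 22
Key observation: This trace re-runs the system from the modified initial state.

Derivation:
t=0: [61, 18, 48, 40, 98, 10, 96]
t=1: [24, 45, 77, 66, 15, 33, 22]
t=2: [51, 81, 30, 35, 36, 63, 41]
t=3: [100, 31, 62, 73, 79, 32, 91]
t=4: [10, 54, 26, 22, 15, 56, 7]
t=5: [20, 15, 42, 35, 28, 18, 21]
t=6: [47, 42, 78, 65, 60, 48, 54]
t=7: [83, 84, 28, 39, 33, 84, 17]
t=8: [24, 20, 52, 63, 59, 26, 44]
t=9: [50, 39, 19, 34, 29, 44, 74]
t=10: [96, 87, 50, 78, 66, 90, 34]
t=11: [12, 17, 84, 16, 28, 17, 63]
t=12: [28, 32, 19, 31, 48, 35, 22]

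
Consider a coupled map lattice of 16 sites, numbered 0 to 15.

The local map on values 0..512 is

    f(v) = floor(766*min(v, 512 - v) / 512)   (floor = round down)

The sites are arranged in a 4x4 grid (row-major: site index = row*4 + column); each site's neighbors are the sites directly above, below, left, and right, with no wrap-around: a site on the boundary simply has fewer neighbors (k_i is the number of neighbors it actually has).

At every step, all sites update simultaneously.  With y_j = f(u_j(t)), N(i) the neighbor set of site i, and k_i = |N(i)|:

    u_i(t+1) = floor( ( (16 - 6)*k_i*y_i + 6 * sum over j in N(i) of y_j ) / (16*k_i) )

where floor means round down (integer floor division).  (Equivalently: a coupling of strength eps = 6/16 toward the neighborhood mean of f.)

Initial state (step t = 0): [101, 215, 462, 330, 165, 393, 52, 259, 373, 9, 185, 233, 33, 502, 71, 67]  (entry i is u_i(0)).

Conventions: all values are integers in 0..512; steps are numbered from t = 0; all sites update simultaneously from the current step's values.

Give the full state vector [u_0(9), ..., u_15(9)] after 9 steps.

Simulating step by step:
t=0: [101, 215, 462, 330, 165, 393, 52, 259, 373, 9, 185, 233, 33, 502, 71, 67]
t=1: [200, 251, 130, 254, 220, 172, 133, 323, 167, 71, 223, 311, 72, 29, 115, 147]
t=2: [318, 328, 240, 326, 306, 255, 223, 286, 223, 148, 280, 291, 121, 75, 181, 225]
t=3: [290, 300, 335, 304, 318, 344, 341, 328, 296, 248, 325, 333, 196, 154, 268, 322]
t=4: [321, 304, 275, 295, 294, 272, 259, 276, 321, 333, 292, 271, 286, 272, 327, 296]
t=5: [297, 319, 347, 335, 319, 344, 367, 353, 294, 291, 325, 350, 332, 334, 298, 321]
t=6: [308, 282, 249, 255, 292, 262, 229, 238, 314, 311, 278, 251, 279, 281, 303, 283]
t=7: [316, 346, 365, 374, 327, 357, 349, 359, 307, 315, 343, 365, 337, 335, 324, 342]
t=8: [281, 247, 224, 212, 276, 243, 239, 226, 295, 282, 254, 228, 270, 269, 271, 252]
t=9: [351, 361, 339, 324, 349, 360, 355, 338, 334, 349, 368, 350, 355, 360, 365, 367]

Answer: [351, 361, 339, 324, 349, 360, 355, 338, 334, 349, 368, 350, 355, 360, 365, 367]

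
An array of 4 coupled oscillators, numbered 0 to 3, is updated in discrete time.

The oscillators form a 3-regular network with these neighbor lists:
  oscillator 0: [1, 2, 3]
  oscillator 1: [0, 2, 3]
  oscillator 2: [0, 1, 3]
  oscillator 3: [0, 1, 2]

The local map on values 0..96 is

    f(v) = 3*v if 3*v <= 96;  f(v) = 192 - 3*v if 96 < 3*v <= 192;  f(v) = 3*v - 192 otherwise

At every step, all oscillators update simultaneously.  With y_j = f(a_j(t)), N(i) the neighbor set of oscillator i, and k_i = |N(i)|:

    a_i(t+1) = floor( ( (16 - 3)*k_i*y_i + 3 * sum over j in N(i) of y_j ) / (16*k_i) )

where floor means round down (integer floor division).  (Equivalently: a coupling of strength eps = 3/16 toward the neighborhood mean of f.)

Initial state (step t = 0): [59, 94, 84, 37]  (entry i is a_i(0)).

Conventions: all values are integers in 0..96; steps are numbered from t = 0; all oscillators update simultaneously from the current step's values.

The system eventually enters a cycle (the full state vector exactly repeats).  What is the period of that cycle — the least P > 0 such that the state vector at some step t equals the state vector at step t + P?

Simulating step by step:
t=0: [59, 94, 84, 37]
t=1: [26, 82, 60, 76]
t=2: [69, 51, 20, 38]
t=3: [23, 41, 57, 70]
t=4: [62, 62, 26, 24]
t=5: [14, 14, 68, 64]
t=6: [37, 37, 15, 6]
t=7: [74, 74, 47, 27]
t=8: [34, 34, 50, 72]
t=9: [82, 82, 46, 33]
t=10: [56, 56, 56, 85]
t=11: [26, 26, 26, 55]
t=12: [74, 74, 74, 36]
t=13: [33, 33, 33, 73]
t=14: [88, 88, 88, 39]
t=15: [72, 72, 72, 74]
t=16: [24, 24, 24, 28]
t=17: [72, 72, 72, 81]
t=18: [25, 25, 25, 45]
t=19: [73, 73, 73, 60]
t=20: [26, 26, 26, 14]
t=21: [75, 75, 75, 48]
t=22: [33, 33, 33, 45]
t=23: [90, 90, 90, 63]
t=24: [73, 73, 73, 17]
t=25: [28, 28, 28, 46]
t=26: [82, 82, 82, 59]
t=27: [51, 51, 51, 22]
t=28: [40, 40, 40, 60]
t=29: [68, 68, 68, 23]
t=30: [15, 15, 15, 58]
t=31: [43, 43, 43, 23]
t=32: [63, 63, 63, 67]
t=33: [3, 3, 3, 7]
t=34: [9, 9, 9, 18]
t=35: [28, 28, 28, 48]
t=36: [81, 81, 81, 54]
t=37: [49, 49, 49, 33]
t=38: [48, 48, 48, 84]
t=39: [48, 48, 48, 57]
t=40: [46, 46, 46, 26]
t=41: [55, 55, 55, 73]
t=42: [27, 27, 27, 27]
t=43: [81, 81, 81, 81]
t=44: [51, 51, 51, 51]
t=45: [39, 39, 39, 39]
t=46: [75, 75, 75, 75]
t=47: [33, 33, 33, 33]
t=48: [93, 93, 93, 93]
t=49: [87, 87, 87, 87]
t=50: [69, 69, 69, 69]
t=51: [15, 15, 15, 15]
t=52: [45, 45, 45, 45]
t=53: [57, 57, 57, 57]
t=54: [21, 21, 21, 21]
t=55: [63, 63, 63, 63]
t=56: [3, 3, 3, 3]
t=57: [9, 9, 9, 9]
t=58: [27, 27, 27, 27]

Answer: 16
Key observation: The state at step 42, [27, 27, 27, 27], reappears at step 58 — and no state repeats earlier — so the cycle the system enters has period 16.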